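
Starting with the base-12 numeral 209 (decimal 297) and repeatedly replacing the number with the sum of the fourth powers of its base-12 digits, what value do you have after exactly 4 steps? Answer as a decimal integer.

28388

297 = (2,0,9)_12 → 2⁴ + 0⁴ + 9⁴ = 16 + 0 + 6561 = 6577
6577 = (3,9,8,1)_12 → 3⁴ + 9⁴ + 8⁴ + 1⁴ = 81 + 6561 + 4096 + 1 = 10739
10739 = (6,2,6,11)_12 → 6⁴ + 2⁴ + 6⁴ + 11⁴ = 1296 + 16 + 1296 + 14641 = 17249
17249 = (9,11,9,5)_12 → 9⁴ + 11⁴ + 9⁴ + 5⁴ = 6561 + 14641 + 6561 + 625 = 28388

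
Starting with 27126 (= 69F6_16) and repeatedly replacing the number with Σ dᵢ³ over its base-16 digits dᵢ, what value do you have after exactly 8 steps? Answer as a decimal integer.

4770

27126 = (6,9,15,6)_16 → 6³ + 9³ + 15³ + 6³ = 4536
4536 = (1,1,11,8)_16 → 1³ + 1³ + 11³ + 8³ = 1845
1845 = (7,3,5)_16 → 7³ + 3³ + 5³ = 495
495 = (1,14,15)_16 → 1³ + 14³ + 15³ = 6120
6120 = (1,7,14,8)_16 → 1³ + 7³ + 14³ + 8³ = 3600
3600 = (14,1,0)_16 → 14³ + 1³ + 0³ = 2745
2745 = (10,11,9)_16 → 10³ + 11³ + 9³ = 3060
3060 = (11,15,4)_16 → 11³ + 15³ + 4³ = 4770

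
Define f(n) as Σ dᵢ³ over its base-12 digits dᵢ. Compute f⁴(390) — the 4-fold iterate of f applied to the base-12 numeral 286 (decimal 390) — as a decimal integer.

856

390 = (2,8,6)_12 → 2³ + 8³ + 6³ = 8 + 512 + 216 = 736
736 = (5,1,4)_12 → 5³ + 1³ + 4³ = 125 + 1 + 64 = 190
190 = (1,3,10)_12 → 1³ + 3³ + 10³ = 1 + 27 + 1000 = 1028
1028 = (7,1,8)_12 → 7³ + 1³ + 8³ = 343 + 1 + 512 = 856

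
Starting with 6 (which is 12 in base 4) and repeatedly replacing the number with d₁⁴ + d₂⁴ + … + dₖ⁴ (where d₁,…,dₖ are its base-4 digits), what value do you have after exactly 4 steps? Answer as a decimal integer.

1

6 = (1,2)_4 → 1⁴ + 2⁴ = 1 + 16 = 17
17 = (1,0,1)_4 → 1⁴ + 0⁴ + 1⁴ = 1 + 0 + 1 = 2
2 = (2)_4 → 2⁴ = 16
16 = (1,0,0)_4 → 1⁴ + 0⁴ + 0⁴ = 1 + 0 + 0 = 1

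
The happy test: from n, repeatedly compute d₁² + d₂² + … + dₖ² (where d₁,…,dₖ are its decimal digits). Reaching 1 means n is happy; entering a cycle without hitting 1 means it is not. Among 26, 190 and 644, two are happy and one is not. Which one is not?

26: 26 → 40 → 16 → 37 → 58 → 89 → 145 → 42 → 20 → 4 → 16  — repeats 16 (not happy)
190: 190 → 82 → 68 → 100 → 1  — reaches 1 (happy)
644: 644 → 68 → 100 → 1  — reaches 1 (happy)

26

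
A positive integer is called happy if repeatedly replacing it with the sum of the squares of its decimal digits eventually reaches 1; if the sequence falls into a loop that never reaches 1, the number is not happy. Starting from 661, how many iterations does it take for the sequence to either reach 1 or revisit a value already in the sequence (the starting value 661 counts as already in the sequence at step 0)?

10

661 → 6² + 6² + 1² = 73
73 → 7² + 3² = 58
58 → 5² + 8² = 89
89 → 8² + 9² = 145
145 → 1² + 4² + 5² = 42
42 → 4² + 2² = 20
20 → 2² + 0² = 4
4 → 4² = 16
16 → 1² + 6² = 37
37 → 3² + 7² = 58  — 58 repeats.
That took 10 steps.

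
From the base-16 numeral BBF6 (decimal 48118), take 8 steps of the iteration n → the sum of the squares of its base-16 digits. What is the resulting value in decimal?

4

48118 = (11,11,15,6)_16 → 11² + 11² + 15² + 6² = 503
503 = (1,15,7)_16 → 1² + 15² + 7² = 275
275 = (1,1,3)_16 → 1² + 1² + 3² = 11
11 = (11)_16 → 11² = 121
121 = (7,9)_16 → 7² + 9² = 130
130 = (8,2)_16 → 8² + 2² = 68
68 = (4,4)_16 → 4² + 4² = 32
32 = (2,0)_16 → 2² + 0² = 4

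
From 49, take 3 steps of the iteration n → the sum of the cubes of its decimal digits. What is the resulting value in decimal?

1459

49 → 4³ + 9³ = 793
793 → 7³ + 9³ + 3³ = 1099
1099 → 1³ + 0³ + 9³ + 9³ = 1459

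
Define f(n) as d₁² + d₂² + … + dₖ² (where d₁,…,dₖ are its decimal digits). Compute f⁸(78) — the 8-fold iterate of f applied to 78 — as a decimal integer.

78 → 113
113 → 11
11 → 2
2 → 4
4 → 16
16 → 37
37 → 58
58 → 89

89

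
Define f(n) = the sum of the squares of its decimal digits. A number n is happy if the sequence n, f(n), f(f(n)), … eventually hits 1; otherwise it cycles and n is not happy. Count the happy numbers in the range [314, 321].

2

314: 314 → 26 → 40 → 16 → 37 → 58 → 89 → 145 → 42 → 20 → 4 → 16  — not happy
315: 315 → 35 → 34 → 25 → 29 → 85 → 89 → 145 → 42 → 20 → 4 → 16 → 37 → 58 → 89  — not happy
316: 316 → 46 → 52 → 29 → 85 → 89 → 145 → 42 → 20 → 4 → 16 → 37 → 58 → 89  — not happy
317: 317 → 59 → 106 → 37 → 58 → 89 → 145 → 42 → 20 → 4 → 16 → 37  — not happy
318: 318 → 74 → 65 → 61 → 37 → 58 → 89 → 145 → 42 → 20 → 4 → 16 → 37  — not happy
319: 319 → 91 → 82 → 68 → 100 → 1  — happy
320: 320 → 13 → 10 → 1  — happy
321: 321 → 14 → 17 → 50 → 25 → 29 → 85 → 89 → 145 → 42 → 20 → 4 → 16 → 37 → 58 → 89  — not happy
happy: 319, 320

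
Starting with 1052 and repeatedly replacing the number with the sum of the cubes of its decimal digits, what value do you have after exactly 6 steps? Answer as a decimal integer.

371

1052 → 1³ + 0³ + 5³ + 2³ = 134
134 → 1³ + 3³ + 4³ = 92
92 → 9³ + 2³ = 737
737 → 7³ + 3³ + 7³ = 713
713 → 7³ + 1³ + 3³ = 371
371 → 3³ + 7³ + 1³ = 371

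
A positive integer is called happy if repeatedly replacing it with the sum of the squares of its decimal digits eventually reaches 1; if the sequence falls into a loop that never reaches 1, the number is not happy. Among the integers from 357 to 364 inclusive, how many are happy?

357: 357 → 83 → 73 → 58 → 89 → 145 → 42 → 20 → 4 → 16 → 37 → 58  — not happy
358: 358 → 98 → 145 → 42 → 20 → 4 → 16 → 37 → 58 → 89 → 145  — not happy
359: 359 → 115 → 27 → 53 → 34 → 25 → 29 → 85 → 89 → 145 → 42 → 20 → 4 → 16 → 37 → 58 → 89  — not happy
360: 360 → 45 → 41 → 17 → 50 → 25 → 29 → 85 → 89 → 145 → 42 → 20 → 4 → 16 → 37 → 58 → 89  — not happy
361: 361 → 46 → 52 → 29 → 85 → 89 → 145 → 42 → 20 → 4 → 16 → 37 → 58 → 89  — not happy
362: 362 → 49 → 97 → 130 → 10 → 1  — happy
363: 363 → 54 → 41 → 17 → 50 → 25 → 29 → 85 → 89 → 145 → 42 → 20 → 4 → 16 → 37 → 58 → 89  — not happy
364: 364 → 61 → 37 → 58 → 89 → 145 → 42 → 20 → 4 → 16 → 37  — not happy
happy: 362

1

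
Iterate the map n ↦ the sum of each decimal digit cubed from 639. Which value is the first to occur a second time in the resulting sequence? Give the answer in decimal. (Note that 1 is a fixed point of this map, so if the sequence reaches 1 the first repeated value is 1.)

153

639 → 972
972 → 1080
1080 → 513
513 → 153
153 → 153  — 153 already appeared earlier.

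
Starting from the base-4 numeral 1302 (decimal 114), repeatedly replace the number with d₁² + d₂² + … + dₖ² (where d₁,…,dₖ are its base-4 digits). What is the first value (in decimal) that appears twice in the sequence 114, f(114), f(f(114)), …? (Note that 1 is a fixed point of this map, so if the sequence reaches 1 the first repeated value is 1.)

1

114 = (1,3,0,2)_4 → 1² + 3² + 0² + 2² = 14
14 = (3,2)_4 → 3² + 2² = 13
13 = (3,1)_4 → 3² + 1² = 10
10 = (2,2)_4 → 2² + 2² = 8
8 = (2,0)_4 → 2² + 0² = 4
4 = (1,0)_4 → 1² + 0² = 1  — reached the fixed point 1.
1 → 1, so 1 is the first repeated value.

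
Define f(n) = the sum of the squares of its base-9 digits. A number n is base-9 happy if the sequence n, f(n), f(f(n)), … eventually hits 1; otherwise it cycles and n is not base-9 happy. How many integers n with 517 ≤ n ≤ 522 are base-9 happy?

1

517: 517 → 61 → 85 → 17 → 65 → 53 → 89 → 65  — not base-9 happy
518: 518 → 70 → 98 → 66 → 58 → 52 → 74 → 68 → 74  — not base-9 happy
519: 519 → 81 → 1  — base-9 happy
520: 520 → 94 → 18 → 4 → 16 → 50 → 50  — not base-9 happy
521: 521 → 109 → 11 → 5 → 25 → 53 → 89 → 65 → 53  — not base-9 happy
522: 522 → 52 → 74 → 68 → 74  — not base-9 happy
base-9 happy: 519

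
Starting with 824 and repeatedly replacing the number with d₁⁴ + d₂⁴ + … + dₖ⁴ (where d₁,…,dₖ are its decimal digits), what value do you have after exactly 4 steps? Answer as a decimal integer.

7938

824 → 8⁴ + 2⁴ + 4⁴ = 4096 + 16 + 256 = 4368
4368 → 4⁴ + 3⁴ + 6⁴ + 8⁴ = 256 + 81 + 1296 + 4096 = 5729
5729 → 5⁴ + 7⁴ + 2⁴ + 9⁴ = 625 + 2401 + 16 + 6561 = 9603
9603 → 9⁴ + 6⁴ + 0⁴ + 3⁴ = 6561 + 1296 + 0 + 81 = 7938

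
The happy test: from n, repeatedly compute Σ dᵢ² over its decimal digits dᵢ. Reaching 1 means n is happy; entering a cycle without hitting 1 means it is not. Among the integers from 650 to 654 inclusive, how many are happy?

1

650: 650 → 61 → 37 → 58 → 89 → 145 → 42 → 20 → 4 → 16 → 37  — not happy
651: 651 → 62 → 40 → 16 → 37 → 58 → 89 → 145 → 42 → 20 → 4 → 16  — not happy
652: 652 → 65 → 61 → 37 → 58 → 89 → 145 → 42 → 20 → 4 → 16 → 37  — not happy
653: 653 → 70 → 49 → 97 → 130 → 10 → 1  — happy
654: 654 → 77 → 98 → 145 → 42 → 20 → 4 → 16 → 37 → 58 → 89 → 145  — not happy
happy: 653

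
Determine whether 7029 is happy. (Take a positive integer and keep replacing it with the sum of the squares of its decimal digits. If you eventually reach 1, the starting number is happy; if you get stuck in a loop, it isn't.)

7029 → 7² + 0² + 2² + 9² = 134
134 → 1² + 3² + 4² = 26
26 → 2² + 6² = 40
40 → 4² + 0² = 16
16 → 1² + 6² = 37
37 → 3² + 7² = 58
58 → 5² + 8² = 89
89 → 8² + 9² = 145
145 → 1² + 4² + 5² = 42
42 → 4² + 2² = 20
20 → 2² + 0² = 4
4 → 4² = 16  — 16 already seen; the sequence cycles without reaching 1.

not happy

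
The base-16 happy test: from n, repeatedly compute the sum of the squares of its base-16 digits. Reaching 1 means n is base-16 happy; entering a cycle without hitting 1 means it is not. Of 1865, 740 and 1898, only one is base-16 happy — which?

1865: 1865 → 146 → 85 → 50 → 13 → 169 → 181 → 146  — repeats 146 (not base-16 happy)
740: 740 → 216 → 233 → 277 → 27 → 122 → 149 → 106 → 136 → 128 → 64 → 16 → 1  — reaches 1 (base-16 happy)
1898: 1898 → 185 → 202 → 244 → 241 → 226 → 200 → 208 → 169 → 181 → 146 → 85 → 50 → 13 → 169  — repeats 169 (not base-16 happy)

740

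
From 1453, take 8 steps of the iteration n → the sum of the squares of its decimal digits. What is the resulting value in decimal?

145

1453 → 1² + 4² + 5² + 3² = 1 + 16 + 25 + 9 = 51
51 → 5² + 1² = 25 + 1 = 26
26 → 2² + 6² = 4 + 36 = 40
40 → 4² + 0² = 16 + 0 = 16
16 → 1² + 6² = 1 + 36 = 37
37 → 3² + 7² = 9 + 49 = 58
58 → 5² + 8² = 25 + 64 = 89
89 → 8² + 9² = 64 + 81 = 145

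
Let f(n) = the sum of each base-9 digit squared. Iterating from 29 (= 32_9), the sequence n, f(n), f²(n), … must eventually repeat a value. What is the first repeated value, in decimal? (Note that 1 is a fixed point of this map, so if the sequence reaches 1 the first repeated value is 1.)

29 = (3,2)_9 → 13
13 = (1,4)_9 → 17
17 = (1,8)_9 → 65
65 = (7,2)_9 → 53
53 = (5,8)_9 → 89
89 = (1,0,8)_9 → 65  — 65 already appeared earlier.

65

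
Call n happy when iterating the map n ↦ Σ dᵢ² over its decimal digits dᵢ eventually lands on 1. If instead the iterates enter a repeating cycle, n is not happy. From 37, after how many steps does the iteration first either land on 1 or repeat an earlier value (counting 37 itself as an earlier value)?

8

37 → 58
58 → 89
89 → 145
145 → 42
42 → 20
20 → 4
4 → 16
16 → 37  — 37 repeats.
That took 8 steps.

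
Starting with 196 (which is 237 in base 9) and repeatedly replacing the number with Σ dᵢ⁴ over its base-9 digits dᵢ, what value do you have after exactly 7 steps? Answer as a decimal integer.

196 = (2,3,7)_9 → 2498
2498 = (3,3,7,5)_9 → 3188
3188 = (4,3,3,2)_9 → 434
434 = (5,3,2)_9 → 722
722 = (8,8,2)_9 → 8208
8208 = (1,2,2,3,0)_9 → 114
114 = (1,3,6)_9 → 1378

1378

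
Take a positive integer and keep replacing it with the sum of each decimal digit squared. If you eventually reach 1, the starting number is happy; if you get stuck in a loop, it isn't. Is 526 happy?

not happy

526 → 5² + 2² + 6² = 65
65 → 6² + 5² = 61
61 → 6² + 1² = 37
37 → 3² + 7² = 58
58 → 5² + 8² = 89
89 → 8² + 9² = 145
145 → 1² + 4² + 5² = 42
42 → 4² + 2² = 20
20 → 2² + 0² = 4
4 → 4² = 16
16 → 1² + 6² = 37  — 37 already seen; the sequence cycles without reaching 1.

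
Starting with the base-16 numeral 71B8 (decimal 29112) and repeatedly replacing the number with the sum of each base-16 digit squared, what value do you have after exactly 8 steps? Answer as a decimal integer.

16

29112 = (7,1,11,8)_16 → 7² + 1² + 11² + 8² = 235
235 = (14,11)_16 → 14² + 11² = 317
317 = (1,3,13)_16 → 1² + 3² + 13² = 179
179 = (11,3)_16 → 11² + 3² = 130
130 = (8,2)_16 → 8² + 2² = 68
68 = (4,4)_16 → 4² + 4² = 32
32 = (2,0)_16 → 2² + 0² = 4
4 = (4)_16 → 4² = 16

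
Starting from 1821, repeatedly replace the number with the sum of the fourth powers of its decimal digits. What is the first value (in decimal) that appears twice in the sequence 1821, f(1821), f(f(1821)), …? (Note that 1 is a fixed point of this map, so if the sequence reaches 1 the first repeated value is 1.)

1821 → 1⁴ + 8⁴ + 2⁴ + 1⁴ = 4114
4114 → 4⁴ + 1⁴ + 1⁴ + 4⁴ = 514
514 → 5⁴ + 1⁴ + 4⁴ = 882
882 → 8⁴ + 8⁴ + 2⁴ = 8208
8208 → 8⁴ + 2⁴ + 0⁴ + 8⁴ = 8208  — 8208 already appeared earlier.

8208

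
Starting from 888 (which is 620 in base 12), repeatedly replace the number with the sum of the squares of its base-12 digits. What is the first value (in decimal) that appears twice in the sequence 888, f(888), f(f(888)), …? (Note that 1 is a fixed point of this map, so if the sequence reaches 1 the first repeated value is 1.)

888 = (6,2,0)_12 → 6² + 2² + 0² = 36 + 4 + 0 = 40
40 = (3,4)_12 → 3² + 4² = 9 + 16 = 25
25 = (2,1)_12 → 2² + 1² = 4 + 1 = 5
5 = (5)_12 → 5² = 25  — 25 already appeared earlier.

25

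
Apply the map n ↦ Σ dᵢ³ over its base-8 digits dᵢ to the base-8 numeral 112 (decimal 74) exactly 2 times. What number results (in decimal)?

74 = (1,1,2)_8 → 1³ + 1³ + 2³ = 10
10 = (1,2)_8 → 1³ + 2³ = 9

9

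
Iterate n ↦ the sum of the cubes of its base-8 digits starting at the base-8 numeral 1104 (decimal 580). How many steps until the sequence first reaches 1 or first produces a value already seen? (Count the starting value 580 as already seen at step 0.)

5

580 = (1,1,0,4)_8 → 66
66 = (1,0,2)_8 → 9
9 = (1,1)_8 → 2
2 = (2)_8 → 8
8 = (1,0)_8 → 1  — reached 1.
That took 5 steps.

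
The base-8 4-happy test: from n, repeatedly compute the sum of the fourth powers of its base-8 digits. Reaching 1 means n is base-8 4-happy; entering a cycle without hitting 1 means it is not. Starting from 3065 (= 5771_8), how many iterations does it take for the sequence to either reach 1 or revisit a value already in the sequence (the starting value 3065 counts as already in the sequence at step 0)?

3065 = (5,7,7,1)_8 → 5428
5428 = (1,2,4,6,4)_8 → 1825
1825 = (3,4,4,1)_8 → 594
594 = (1,1,2,2)_8 → 34
34 = (4,2)_8 → 272
272 = (4,2,0)_8 → 272  — 272 repeats.
That took 6 steps.

6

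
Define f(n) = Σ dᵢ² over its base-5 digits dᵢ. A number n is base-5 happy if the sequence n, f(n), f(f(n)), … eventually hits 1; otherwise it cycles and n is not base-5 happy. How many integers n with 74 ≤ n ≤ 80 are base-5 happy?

1

74: 74 → 36 → 6 → 2 → 4 → 16 → 10 → 4  (repeats 4)
75: 75 → 9 → 17 → 13 → 13  (repeats 13)
76: 76 → 10 → 4 → 16 → 10  (repeats 10)
77: 77 → 13 → 13  (repeats 13)
78: 78 → 18 → 18  (repeats 18)
79: 79 → 25 → 1  (reaches 1)
80: 80 → 10 → 4 → 16 → 10  (repeats 10)
base-5 happy: 79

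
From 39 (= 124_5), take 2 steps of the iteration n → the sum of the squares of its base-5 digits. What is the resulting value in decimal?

17

39 = (1,2,4)_5 → 1² + 2² + 4² = 1 + 4 + 16 = 21
21 = (4,1)_5 → 4² + 1² = 16 + 1 = 17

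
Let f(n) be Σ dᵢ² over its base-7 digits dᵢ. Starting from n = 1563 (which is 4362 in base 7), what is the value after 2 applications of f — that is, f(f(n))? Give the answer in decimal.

9

1563 = (4,3,6,2)_7 → 4² + 3² + 6² + 2² = 65
65 = (1,2,2)_7 → 1² + 2² + 2² = 9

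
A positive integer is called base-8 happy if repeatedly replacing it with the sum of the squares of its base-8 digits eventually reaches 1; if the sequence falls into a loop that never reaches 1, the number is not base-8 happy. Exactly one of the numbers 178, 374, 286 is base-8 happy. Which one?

374

178: 178 → 44 → 41 → 26 → 13 → 26  — repeats 26 (not base-8 happy)
374: 374 → 97 → 18 → 8 → 1  — reaches 1 (base-8 happy)
286: 286 → 61 → 74 → 6 → 36 → 32 → 16 → 4 → 16  — repeats 16 (not base-8 happy)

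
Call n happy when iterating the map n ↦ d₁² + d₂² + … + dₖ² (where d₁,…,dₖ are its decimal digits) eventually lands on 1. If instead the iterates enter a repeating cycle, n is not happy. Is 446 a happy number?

happy

446 → 68
68 → 100
100 → 1  — reached 1.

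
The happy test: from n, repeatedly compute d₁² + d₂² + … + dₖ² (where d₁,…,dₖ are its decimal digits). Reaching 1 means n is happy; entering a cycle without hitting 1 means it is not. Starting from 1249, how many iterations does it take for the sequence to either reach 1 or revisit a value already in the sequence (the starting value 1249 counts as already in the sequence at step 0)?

14

1249 → 102
102 → 5
5 → 25
25 → 29
29 → 85
85 → 89
89 → 145
145 → 42
42 → 20
20 → 4
4 → 16
16 → 37
37 → 58
58 → 89  — 89 repeats.
That took 14 steps.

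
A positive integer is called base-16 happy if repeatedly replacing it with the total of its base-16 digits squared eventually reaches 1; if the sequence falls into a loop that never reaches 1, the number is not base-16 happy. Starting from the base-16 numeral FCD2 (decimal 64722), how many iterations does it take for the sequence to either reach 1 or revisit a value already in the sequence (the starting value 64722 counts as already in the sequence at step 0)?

11

64722 = (15,12,13,2)_16 → 15² + 12² + 13² + 2² = 542
542 = (2,1,14)_16 → 2² + 1² + 14² = 201
201 = (12,9)_16 → 12² + 9² = 225
225 = (14,1)_16 → 14² + 1² = 197
197 = (12,5)_16 → 12² + 5² = 169
169 = (10,9)_16 → 10² + 9² = 181
181 = (11,5)_16 → 11² + 5² = 146
146 = (9,2)_16 → 9² + 2² = 85
85 = (5,5)_16 → 5² + 5² = 50
50 = (3,2)_16 → 3² + 2² = 13
13 = (13)_16 → 13² = 169  — 169 repeats.
That took 11 steps.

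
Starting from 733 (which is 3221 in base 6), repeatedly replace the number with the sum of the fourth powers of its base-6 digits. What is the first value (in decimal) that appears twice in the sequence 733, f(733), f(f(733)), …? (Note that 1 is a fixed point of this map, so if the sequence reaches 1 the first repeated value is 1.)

733 = (3,2,2,1)_6 → 3⁴ + 2⁴ + 2⁴ + 1⁴ = 114
114 = (3,1,0)_6 → 3⁴ + 1⁴ + 0⁴ = 82
82 = (2,1,4)_6 → 2⁴ + 1⁴ + 4⁴ = 273
273 = (1,1,3,3)_6 → 1⁴ + 1⁴ + 3⁴ + 3⁴ = 164
164 = (4,3,2)_6 → 4⁴ + 3⁴ + 2⁴ = 353
353 = (1,3,4,5)_6 → 1⁴ + 3⁴ + 4⁴ + 5⁴ = 963
963 = (4,2,4,3)_6 → 4⁴ + 2⁴ + 4⁴ + 3⁴ = 609
609 = (2,4,5,3)_6 → 2⁴ + 4⁴ + 5⁴ + 3⁴ = 978
978 = (4,3,1,0)_6 → 4⁴ + 3⁴ + 1⁴ + 0⁴ = 338
338 = (1,3,2,2)_6 → 1⁴ + 3⁴ + 2⁴ + 2⁴ = 114  — 114 already appeared earlier.

114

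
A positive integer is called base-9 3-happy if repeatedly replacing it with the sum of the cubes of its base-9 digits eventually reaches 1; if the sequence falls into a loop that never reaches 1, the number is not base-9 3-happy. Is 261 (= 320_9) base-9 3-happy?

not base-9 3-happy

261 = (3,2,0)_9 → 35
35 = (3,8)_9 → 539
539 = (6,5,8)_9 → 853
853 = (1,1,4,7)_9 → 409
409 = (5,0,4)_9 → 189
189 = (2,3,0)_9 → 35  — 35 already seen; the sequence cycles without reaching 1.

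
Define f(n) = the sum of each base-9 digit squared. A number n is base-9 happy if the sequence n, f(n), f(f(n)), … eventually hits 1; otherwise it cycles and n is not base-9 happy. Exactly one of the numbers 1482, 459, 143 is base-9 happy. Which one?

143

1482: 1482 → 44 → 80 → 128 → 30 → 18 → 4 → 16 → 50 → 50  — repeats 50 (not base-9 happy)
459: 459 → 61 → 85 → 17 → 65 → 53 → 89 → 65  — repeats 65 (not base-9 happy)
143: 143 → 101 → 9 → 1  — reaches 1 (base-9 happy)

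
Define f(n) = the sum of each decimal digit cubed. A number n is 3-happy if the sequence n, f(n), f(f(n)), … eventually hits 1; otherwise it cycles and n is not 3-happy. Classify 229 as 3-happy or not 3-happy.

229 → 745
745 → 532
532 → 160
160 → 217
217 → 352
352 → 160  — 160 already seen; the sequence cycles without reaching 1.

not 3-happy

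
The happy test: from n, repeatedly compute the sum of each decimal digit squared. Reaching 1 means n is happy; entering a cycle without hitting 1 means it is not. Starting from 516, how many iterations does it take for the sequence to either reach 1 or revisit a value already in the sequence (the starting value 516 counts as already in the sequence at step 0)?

11

516 → 5² + 1² + 6² = 62
62 → 6² + 2² = 40
40 → 4² + 0² = 16
16 → 1² + 6² = 37
37 → 3² + 7² = 58
58 → 5² + 8² = 89
89 → 8² + 9² = 145
145 → 1² + 4² + 5² = 42
42 → 4² + 2² = 20
20 → 2² + 0² = 4
4 → 4² = 16  — 16 repeats.
That took 11 steps.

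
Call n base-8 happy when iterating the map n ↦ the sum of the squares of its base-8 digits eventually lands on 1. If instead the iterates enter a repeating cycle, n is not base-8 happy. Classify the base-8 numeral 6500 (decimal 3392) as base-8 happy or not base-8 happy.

3392 = (6,5,0,0)_8 → 6² + 5² + 0² + 0² = 61
61 = (7,5)_8 → 7² + 5² = 74
74 = (1,1,2)_8 → 1² + 1² + 2² = 6
6 = (6)_8 → 6² = 36
36 = (4,4)_8 → 4² + 4² = 32
32 = (4,0)_8 → 4² + 0² = 16
16 = (2,0)_8 → 2² + 0² = 4
4 = (4)_8 → 4² = 16  — 16 already seen; the sequence cycles without reaching 1.

not base-8 happy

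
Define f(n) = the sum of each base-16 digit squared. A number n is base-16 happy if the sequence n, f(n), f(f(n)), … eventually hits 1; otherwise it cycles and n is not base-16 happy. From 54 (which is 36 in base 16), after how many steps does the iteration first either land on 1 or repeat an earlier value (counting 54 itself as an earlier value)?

54 = (3,6)_16 → 3² + 6² = 45
45 = (2,13)_16 → 2² + 13² = 173
173 = (10,13)_16 → 10² + 13² = 269
269 = (1,0,13)_16 → 1² + 0² + 13² = 170
170 = (10,10)_16 → 10² + 10² = 200
200 = (12,8)_16 → 12² + 8² = 208
208 = (13,0)_16 → 13² + 0² = 169
169 = (10,9)_16 → 10² + 9² = 181
181 = (11,5)_16 → 11² + 5² = 146
146 = (9,2)_16 → 9² + 2² = 85
85 = (5,5)_16 → 5² + 5² = 50
50 = (3,2)_16 → 3² + 2² = 13
13 = (13)_16 → 13² = 169  — 169 repeats.
That took 13 steps.

13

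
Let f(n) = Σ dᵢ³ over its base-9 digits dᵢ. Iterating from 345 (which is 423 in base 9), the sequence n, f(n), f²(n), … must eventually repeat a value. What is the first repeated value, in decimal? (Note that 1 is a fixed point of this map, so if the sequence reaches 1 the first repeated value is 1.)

345 = (4,2,3)_9 → 4³ + 2³ + 3³ = 99
99 = (1,2,0)_9 → 1³ + 2³ + 0³ = 9
9 = (1,0)_9 → 1³ + 0³ = 1  — reached the fixed point 1.
1 → 1, so 1 is the first repeated value.

1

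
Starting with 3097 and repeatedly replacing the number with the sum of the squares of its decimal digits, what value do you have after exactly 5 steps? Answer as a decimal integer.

100

3097 → 139
139 → 91
91 → 82
82 → 68
68 → 100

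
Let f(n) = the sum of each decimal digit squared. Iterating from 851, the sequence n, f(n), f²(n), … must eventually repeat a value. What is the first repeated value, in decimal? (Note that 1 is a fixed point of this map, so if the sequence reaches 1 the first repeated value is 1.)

851 → 90
90 → 81
81 → 65
65 → 61
61 → 37
37 → 58
58 → 89
89 → 145
145 → 42
42 → 20
20 → 4
4 → 16
16 → 37  — 37 already appeared earlier.

37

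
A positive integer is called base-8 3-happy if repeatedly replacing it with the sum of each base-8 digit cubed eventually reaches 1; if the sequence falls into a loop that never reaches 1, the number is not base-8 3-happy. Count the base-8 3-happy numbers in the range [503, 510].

503: 503 → 902 → 433 → 433  — not base-8 3-happy
504: 504 → 686 → 350 → 368 → 341 → 258 → 72 → 2 → 8 → 1  — base-8 3-happy
505: 505 → 687 → 477 → 495 → 811 → 217 → 55 → 559 → 469 → 476 → 434 → 440 → 559  — not base-8 3-happy
506: 506 → 694 → 441 → 560 → 217 → 55 → 559 → 469 → 476 → 434 → 440 → 559  — not base-8 3-happy
507: 507 → 713 → 30 → 243 → 270 → 281 → 92 → 92  — not base-8 3-happy
508: 508 → 750 → 369 → 342 → 349 → 277 → 197 → 152 → 35 → 91 → 55 → 559 → 469 → 476 → 434 → 440 → 559  — not base-8 3-happy
509: 509 → 811 → 217 → 55 → 559 → 469 → 476 → 434 → 440 → 559  — not base-8 3-happy
510: 510 → 902 → 433 → 433  — not base-8 3-happy
base-8 3-happy: 504

1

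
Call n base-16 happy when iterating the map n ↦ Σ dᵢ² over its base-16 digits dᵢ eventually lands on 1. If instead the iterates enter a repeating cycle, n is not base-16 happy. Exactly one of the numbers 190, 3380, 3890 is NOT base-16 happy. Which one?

3380

190: 190 → 317 → 179 → 130 → 68 → 32 → 4 → 16 → 1  — reaches 1 (base-16 happy)
3380: 3380 → 194 → 148 → 97 → 37 → 29 → 170 → 200 → 208 → 169 → 181 → 146 → 85 → 50 → 13 → 169  — repeats 169 (not base-16 happy)
3890: 3890 → 238 → 392 → 129 → 65 → 17 → 2 → 4 → 16 → 1  — reaches 1 (base-16 happy)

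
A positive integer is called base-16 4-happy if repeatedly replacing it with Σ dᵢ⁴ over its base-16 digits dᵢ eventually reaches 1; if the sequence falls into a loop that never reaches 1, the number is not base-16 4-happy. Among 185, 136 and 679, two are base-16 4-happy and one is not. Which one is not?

185: 185 → 21202 → 29218 → 2449 → 13123 → 499 → 50707 → 22114 → 3233 → 30737 → 6499 → 7939 → 50707  — repeats 50707 (not base-16 4-happy)
136: 136 → 8192 → 16 → 1  — reaches 1 (base-16 4-happy)
679: 679 → 12417 → 4178 → 642 → 4128 → 17 → 2 → 16 → 1  — reaches 1 (base-16 4-happy)

185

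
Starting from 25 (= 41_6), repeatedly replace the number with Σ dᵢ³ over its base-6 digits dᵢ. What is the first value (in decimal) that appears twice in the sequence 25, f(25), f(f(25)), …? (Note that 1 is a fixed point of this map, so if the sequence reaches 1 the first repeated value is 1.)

25 = (4,1)_6 → 4³ + 1³ = 65
65 = (1,4,5)_6 → 1³ + 4³ + 5³ = 190
190 = (5,1,4)_6 → 5³ + 1³ + 4³ = 190  — 190 already appeared earlier.

190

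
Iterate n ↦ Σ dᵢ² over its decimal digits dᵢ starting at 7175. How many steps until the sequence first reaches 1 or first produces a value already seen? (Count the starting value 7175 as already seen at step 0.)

15

7175 → 7² + 1² + 7² + 5² = 49 + 1 + 49 + 25 = 124
124 → 1² + 2² + 4² = 1 + 4 + 16 = 21
21 → 2² + 1² = 4 + 1 = 5
5 → 5² = 25
25 → 2² + 5² = 4 + 25 = 29
29 → 2² + 9² = 4 + 81 = 85
85 → 8² + 5² = 64 + 25 = 89
89 → 8² + 9² = 64 + 81 = 145
145 → 1² + 4² + 5² = 1 + 16 + 25 = 42
42 → 4² + 2² = 16 + 4 = 20
20 → 2² + 0² = 4 + 0 = 4
4 → 4² = 16
16 → 1² + 6² = 1 + 36 = 37
37 → 3² + 7² = 9 + 49 = 58
58 → 5² + 8² = 25 + 64 = 89  — 89 repeats.
That took 15 steps.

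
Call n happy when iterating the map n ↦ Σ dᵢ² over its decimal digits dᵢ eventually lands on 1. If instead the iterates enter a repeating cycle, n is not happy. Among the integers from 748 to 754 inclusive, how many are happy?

748: 748 → 129 → 86 → 100 → 1  — happy
749: 749 → 146 → 53 → 34 → 25 → 29 → 85 → 89 → 145 → 42 → 20 → 4 → 16 → 37 → 58 → 89  — not happy
750: 750 → 74 → 65 → 61 → 37 → 58 → 89 → 145 → 42 → 20 → 4 → 16 → 37  — not happy
751: 751 → 75 → 74 → 65 → 61 → 37 → 58 → 89 → 145 → 42 → 20 → 4 → 16 → 37  — not happy
752: 752 → 78 → 113 → 11 → 2 → 4 → 16 → 37 → 58 → 89 → 145 → 42 → 20 → 4  — not happy
753: 753 → 83 → 73 → 58 → 89 → 145 → 42 → 20 → 4 → 16 → 37 → 58  — not happy
754: 754 → 90 → 81 → 65 → 61 → 37 → 58 → 89 → 145 → 42 → 20 → 4 → 16 → 37  — not happy
happy: 748

1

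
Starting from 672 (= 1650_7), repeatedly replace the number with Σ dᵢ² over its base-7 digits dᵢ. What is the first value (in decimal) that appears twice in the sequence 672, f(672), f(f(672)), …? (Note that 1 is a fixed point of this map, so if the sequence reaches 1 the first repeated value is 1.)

672 = (1,6,5,0)_7 → 1² + 6² + 5² + 0² = 62
62 = (1,1,6)_7 → 1² + 1² + 6² = 38
38 = (5,3)_7 → 5² + 3² = 34
34 = (4,6)_7 → 4² + 6² = 52
52 = (1,0,3)_7 → 1² + 0² + 3² = 10
10 = (1,3)_7 → 1² + 3² = 10  — 10 already appeared earlier.

10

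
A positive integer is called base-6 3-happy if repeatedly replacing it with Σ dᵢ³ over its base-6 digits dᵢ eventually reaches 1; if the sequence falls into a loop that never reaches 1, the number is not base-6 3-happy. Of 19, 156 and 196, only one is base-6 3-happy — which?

19: 19 → 28 → 128 → 62 → 73 → 9 → 28  — repeats 28 (not base-6 3-happy)
156: 156 → 72 → 8 → 9 → 28 → 128 → 62 → 73 → 9  — repeats 9 (not base-6 3-happy)
196: 196 → 197 → 258 → 3 → 27 → 91 → 36 → 1  — reaches 1 (base-6 3-happy)

196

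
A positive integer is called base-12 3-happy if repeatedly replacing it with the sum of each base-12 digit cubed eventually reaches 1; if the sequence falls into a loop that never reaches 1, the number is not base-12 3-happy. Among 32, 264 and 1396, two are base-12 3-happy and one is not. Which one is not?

264

32: 32 → 520 → 434 → 35 → 1339 → 1099 → 1029 → 1073 → 593 → 190 → 1028 → 856 → 1520 → 1728 → 1  — reaches 1 (base-12 3-happy)
264: 264 → 1001 → 1672 → 1738 → 1001  — repeats 1001 (not base-12 3-happy)
1396: 1396 → 1305 → 1458 → 1217 → 762 → 368 → 736 → 190 → 1028 → 856 → 1520 → 1728 → 1  — reaches 1 (base-12 3-happy)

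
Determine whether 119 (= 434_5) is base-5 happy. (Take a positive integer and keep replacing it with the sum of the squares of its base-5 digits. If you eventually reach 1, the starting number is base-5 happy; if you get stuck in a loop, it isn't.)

base-5 happy

119 = (4,3,4)_5 → 4² + 3² + 4² = 41
41 = (1,3,1)_5 → 1² + 3² + 1² = 11
11 = (2,1)_5 → 2² + 1² = 5
5 = (1,0)_5 → 1² + 0² = 1  — reached 1.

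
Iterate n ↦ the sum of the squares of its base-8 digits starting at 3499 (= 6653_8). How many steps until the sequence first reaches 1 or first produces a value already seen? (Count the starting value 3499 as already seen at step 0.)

3499 = (6,6,5,3)_8 → 6² + 6² + 5² + 3² = 36 + 36 + 25 + 9 = 106
106 = (1,5,2)_8 → 1² + 5² + 2² = 1 + 25 + 4 = 30
30 = (3,6)_8 → 3² + 6² = 9 + 36 = 45
45 = (5,5)_8 → 5² + 5² = 25 + 25 = 50
50 = (6,2)_8 → 6² + 2² = 36 + 4 = 40
40 = (5,0)_8 → 5² + 0² = 25 + 0 = 25
25 = (3,1)_8 → 3² + 1² = 9 + 1 = 10
10 = (1,2)_8 → 1² + 2² = 1 + 4 = 5
5 = (5)_8 → 5² = 25  — 25 repeats.
That took 9 steps.

9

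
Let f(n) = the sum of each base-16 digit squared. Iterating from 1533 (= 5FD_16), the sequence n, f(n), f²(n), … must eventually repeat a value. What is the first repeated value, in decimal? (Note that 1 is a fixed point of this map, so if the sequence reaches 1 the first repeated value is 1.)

1

1533 = (5,15,13)_16 → 5² + 15² + 13² = 25 + 225 + 169 = 419
419 = (1,10,3)_16 → 1² + 10² + 3² = 1 + 100 + 9 = 110
110 = (6,14)_16 → 6² + 14² = 36 + 196 = 232
232 = (14,8)_16 → 14² + 8² = 196 + 64 = 260
260 = (1,0,4)_16 → 1² + 0² + 4² = 1 + 0 + 16 = 17
17 = (1,1)_16 → 1² + 1² = 1 + 1 = 2
2 = (2)_16 → 2² = 4
4 = (4)_16 → 4² = 16
16 = (1,0)_16 → 1² + 0² = 1 + 0 = 1  — reached the fixed point 1.
1 → 1, so 1 is the first repeated value.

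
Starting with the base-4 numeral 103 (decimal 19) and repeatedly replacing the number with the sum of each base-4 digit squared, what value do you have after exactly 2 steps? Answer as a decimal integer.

8

19 = (1,0,3)_4 → 10
10 = (2,2)_4 → 8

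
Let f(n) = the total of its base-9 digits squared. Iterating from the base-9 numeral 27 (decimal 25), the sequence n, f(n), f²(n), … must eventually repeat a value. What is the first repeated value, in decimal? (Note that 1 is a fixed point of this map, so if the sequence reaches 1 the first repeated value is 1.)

25 = (2,7)_9 → 2² + 7² = 4 + 49 = 53
53 = (5,8)_9 → 5² + 8² = 25 + 64 = 89
89 = (1,0,8)_9 → 1² + 0² + 8² = 1 + 0 + 64 = 65
65 = (7,2)_9 → 7² + 2² = 49 + 4 = 53  — 53 already appeared earlier.

53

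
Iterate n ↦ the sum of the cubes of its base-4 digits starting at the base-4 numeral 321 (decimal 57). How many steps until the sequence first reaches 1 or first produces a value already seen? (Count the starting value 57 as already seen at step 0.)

57 = (3,2,1)_4 → 3³ + 2³ + 1³ = 27 + 8 + 1 = 36
36 = (2,1,0)_4 → 2³ + 1³ + 0³ = 8 + 1 + 0 = 9
9 = (2,1)_4 → 2³ + 1³ = 8 + 1 = 9  — 9 repeats.
That took 3 steps.

3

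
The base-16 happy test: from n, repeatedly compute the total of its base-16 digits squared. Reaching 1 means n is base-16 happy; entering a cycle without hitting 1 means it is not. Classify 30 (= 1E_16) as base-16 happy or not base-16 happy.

30 = (1,14)_16 → 1² + 14² = 197
197 = (12,5)_16 → 12² + 5² = 169
169 = (10,9)_16 → 10² + 9² = 181
181 = (11,5)_16 → 11² + 5² = 146
146 = (9,2)_16 → 9² + 2² = 85
85 = (5,5)_16 → 5² + 5² = 50
50 = (3,2)_16 → 3² + 2² = 13
13 = (13)_16 → 13² = 169  — 169 already seen; the sequence cycles without reaching 1.

not base-16 happy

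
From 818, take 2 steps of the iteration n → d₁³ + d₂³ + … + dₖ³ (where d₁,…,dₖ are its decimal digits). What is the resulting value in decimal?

818 → 8³ + 1³ + 8³ = 512 + 1 + 512 = 1025
1025 → 1³ + 0³ + 2³ + 5³ = 1 + 0 + 8 + 125 = 134

134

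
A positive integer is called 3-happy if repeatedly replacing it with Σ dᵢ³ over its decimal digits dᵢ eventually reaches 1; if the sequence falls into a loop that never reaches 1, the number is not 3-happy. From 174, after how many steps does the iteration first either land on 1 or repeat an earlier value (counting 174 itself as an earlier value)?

174 → 1³ + 7³ + 4³ = 408
408 → 4³ + 0³ + 8³ = 576
576 → 5³ + 7³ + 6³ = 684
684 → 6³ + 8³ + 4³ = 792
792 → 7³ + 9³ + 2³ = 1080
1080 → 1³ + 0³ + 8³ + 0³ = 513
513 → 5³ + 1³ + 3³ = 153
153 → 1³ + 5³ + 3³ = 153  — 153 repeats.
That took 8 steps.

8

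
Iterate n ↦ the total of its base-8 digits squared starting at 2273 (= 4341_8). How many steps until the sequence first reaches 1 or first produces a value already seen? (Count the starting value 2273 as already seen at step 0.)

2273 = (4,3,4,1)_8 → 4² + 3² + 4² + 1² = 42
42 = (5,2)_8 → 5² + 2² = 29
29 = (3,5)_8 → 3² + 5² = 34
34 = (4,2)_8 → 4² + 2² = 20
20 = (2,4)_8 → 2² + 4² = 20  — 20 repeats.
That took 5 steps.

5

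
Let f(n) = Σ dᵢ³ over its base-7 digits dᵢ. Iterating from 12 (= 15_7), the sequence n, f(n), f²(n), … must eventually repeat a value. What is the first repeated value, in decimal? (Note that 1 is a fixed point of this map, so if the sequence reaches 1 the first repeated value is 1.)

126

12 = (1,5)_7 → 1³ + 5³ = 126
126 = (2,4,0)_7 → 2³ + 4³ + 0³ = 72
72 = (1,3,2)_7 → 1³ + 3³ + 2³ = 36
36 = (5,1)_7 → 5³ + 1³ = 126  — 126 already appeared earlier.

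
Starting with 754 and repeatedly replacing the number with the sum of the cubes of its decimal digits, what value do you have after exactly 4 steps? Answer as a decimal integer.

754 → 7³ + 5³ + 4³ = 532
532 → 5³ + 3³ + 2³ = 160
160 → 1³ + 6³ + 0³ = 217
217 → 2³ + 1³ + 7³ = 352

352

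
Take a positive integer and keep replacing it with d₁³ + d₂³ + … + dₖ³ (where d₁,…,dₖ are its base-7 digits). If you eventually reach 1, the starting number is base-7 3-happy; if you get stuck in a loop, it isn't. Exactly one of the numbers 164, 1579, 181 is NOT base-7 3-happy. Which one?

164: 164 → 62 → 218 → 92 → 218  — repeats 218 (not base-7 3-happy)
1579: 1579 → 193 → 307 → 433 → 343 → 1  — reaches 1 (base-7 3-happy)
181: 181 → 307 → 433 → 343 → 1  — reaches 1 (base-7 3-happy)

164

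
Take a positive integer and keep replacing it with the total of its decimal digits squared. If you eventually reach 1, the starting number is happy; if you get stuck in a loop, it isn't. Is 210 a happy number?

not happy

210 → 5
5 → 25
25 → 29
29 → 85
85 → 89
89 → 145
145 → 42
42 → 20
20 → 4
4 → 16
16 → 37
37 → 58
58 → 89  — 89 already seen; the sequence cycles without reaching 1.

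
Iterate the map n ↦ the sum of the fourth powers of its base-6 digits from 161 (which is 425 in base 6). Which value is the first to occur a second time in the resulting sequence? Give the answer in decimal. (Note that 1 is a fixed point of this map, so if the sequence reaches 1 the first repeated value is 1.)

161 = (4,2,5)_6 → 4⁴ + 2⁴ + 5⁴ = 256 + 16 + 625 = 897
897 = (4,0,5,3)_6 → 4⁴ + 0⁴ + 5⁴ + 3⁴ = 256 + 0 + 625 + 81 = 962
962 = (4,2,4,2)_6 → 4⁴ + 2⁴ + 4⁴ + 2⁴ = 256 + 16 + 256 + 16 = 544
544 = (2,3,0,4)_6 → 2⁴ + 3⁴ + 0⁴ + 4⁴ = 16 + 81 + 0 + 256 = 353
353 = (1,3,4,5)_6 → 1⁴ + 3⁴ + 4⁴ + 5⁴ = 1 + 81 + 256 + 625 = 963
963 = (4,2,4,3)_6 → 4⁴ + 2⁴ + 4⁴ + 3⁴ = 256 + 16 + 256 + 81 = 609
609 = (2,4,5,3)_6 → 2⁴ + 4⁴ + 5⁴ + 3⁴ = 16 + 256 + 625 + 81 = 978
978 = (4,3,1,0)_6 → 4⁴ + 3⁴ + 1⁴ + 0⁴ = 256 + 81 + 1 + 0 = 338
338 = (1,3,2,2)_6 → 1⁴ + 3⁴ + 2⁴ + 2⁴ = 1 + 81 + 16 + 16 = 114
114 = (3,1,0)_6 → 3⁴ + 1⁴ + 0⁴ = 81 + 1 + 0 = 82
82 = (2,1,4)_6 → 2⁴ + 1⁴ + 4⁴ = 16 + 1 + 256 = 273
273 = (1,1,3,3)_6 → 1⁴ + 1⁴ + 3⁴ + 3⁴ = 1 + 1 + 81 + 81 = 164
164 = (4,3,2)_6 → 4⁴ + 3⁴ + 2⁴ = 256 + 81 + 16 = 353  — 353 already appeared earlier.

353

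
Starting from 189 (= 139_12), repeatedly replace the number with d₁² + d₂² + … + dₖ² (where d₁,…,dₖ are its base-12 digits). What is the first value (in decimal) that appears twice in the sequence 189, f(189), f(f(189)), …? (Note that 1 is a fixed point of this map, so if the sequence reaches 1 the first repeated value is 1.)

25

189 = (1,3,9)_12 → 1² + 3² + 9² = 91
91 = (7,7)_12 → 7² + 7² = 98
98 = (8,2)_12 → 8² + 2² = 68
68 = (5,8)_12 → 5² + 8² = 89
89 = (7,5)_12 → 7² + 5² = 74
74 = (6,2)_12 → 6² + 2² = 40
40 = (3,4)_12 → 3² + 4² = 25
25 = (2,1)_12 → 2² + 1² = 5
5 = (5)_12 → 5² = 25  — 25 already appeared earlier.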